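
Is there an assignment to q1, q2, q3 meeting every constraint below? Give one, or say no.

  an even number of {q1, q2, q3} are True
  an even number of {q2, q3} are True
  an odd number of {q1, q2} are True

q1 = False, q2 = True, q3 = True

{q1, q2, q3}: 2 true → even ✓
{q2, q3}: 2 true → even ✓
{q1, q2}: 1 true → odd ✓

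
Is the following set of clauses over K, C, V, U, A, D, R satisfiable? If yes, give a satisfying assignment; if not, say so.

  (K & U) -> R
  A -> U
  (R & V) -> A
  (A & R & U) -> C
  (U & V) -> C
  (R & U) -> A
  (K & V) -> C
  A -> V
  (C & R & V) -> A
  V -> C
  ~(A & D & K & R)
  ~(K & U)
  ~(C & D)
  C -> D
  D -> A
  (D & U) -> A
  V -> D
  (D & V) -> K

Set K = False.
Set C = False.
  then (C | ~V) forces V = False.
  then (~A | V) forces A = False.
  then (A | ~D) forces D = False.
Set U = False.
Set R = True.
All clauses satisfied.

K = False; C = False; V = False; U = False; A = False; D = False; R = True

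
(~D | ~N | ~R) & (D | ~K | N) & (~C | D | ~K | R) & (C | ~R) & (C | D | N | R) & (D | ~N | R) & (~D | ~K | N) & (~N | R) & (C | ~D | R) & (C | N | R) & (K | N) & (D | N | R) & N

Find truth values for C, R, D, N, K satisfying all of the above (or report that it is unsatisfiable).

Unit clause (N) forces N = True.
In (~N | R) only R is left, so R = True.
In (~D | ~N | ~R) only ~D is left, so D = False.
In (C | ~R) only C is left, so C = True.
Set K = True.
All clauses satisfied.

C = True, R = True, D = False, N = True, K = True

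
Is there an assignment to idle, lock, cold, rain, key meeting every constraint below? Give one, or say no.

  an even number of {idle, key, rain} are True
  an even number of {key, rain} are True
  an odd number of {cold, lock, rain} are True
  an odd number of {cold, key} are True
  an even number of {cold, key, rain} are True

idle: False; lock: False; cold: False; rain: True; key: True

{idle, key, rain}: 2 true → even ✓
{key, rain}: 2 true → even ✓
{cold, lock, rain}: 1 true → odd ✓
{cold, key}: 1 true → odd ✓
{cold, key, rain}: 2 true → even ✓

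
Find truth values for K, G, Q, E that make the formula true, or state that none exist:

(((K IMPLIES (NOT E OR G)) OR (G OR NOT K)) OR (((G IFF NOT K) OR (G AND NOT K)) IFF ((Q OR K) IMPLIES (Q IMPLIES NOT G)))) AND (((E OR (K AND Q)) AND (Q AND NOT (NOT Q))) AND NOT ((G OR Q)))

The formula is unsatisfiable.

Case Q = True: the conjunct NOT ((G OR Q)) becomes NOT ((G OR True)) = False.
Case Q = False: the conjunct Q is False.
Both cases fail — unsatisfiable.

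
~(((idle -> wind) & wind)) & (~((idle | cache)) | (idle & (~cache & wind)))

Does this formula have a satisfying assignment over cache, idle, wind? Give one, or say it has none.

cache=F, idle=F, wind=F

  ~(((idle -> wind) & wind)) = True
    (idle -> wind) & wind = False
      idle -> wind = True
  ~((idle | cache)) | (idle & (~cache & wind)) = True
    ~((idle | cache)) = True
      idle | cache = False
    idle & (~cache & wind) = False
      ~cache & wind = False
        ~cache = True
Both conjuncts True, so the formula holds.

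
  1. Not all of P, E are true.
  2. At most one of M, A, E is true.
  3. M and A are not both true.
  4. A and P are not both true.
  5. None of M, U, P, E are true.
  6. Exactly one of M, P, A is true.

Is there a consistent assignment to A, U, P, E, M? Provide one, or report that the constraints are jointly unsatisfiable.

A: True; U: False; P: False; E: False; M: False

  (1) {P, E}: 0/2 true — not all ✓
  (2) {M, A, E}: 1 true — at most one ✓
  (3) M=F, A=T — not both ✓
  (4) A=T, P=F — not both ✓
  (5) {M, U, P, E}: 0 true — none ✓
  (6) {M, P, A}: 1 true — exactly one ✓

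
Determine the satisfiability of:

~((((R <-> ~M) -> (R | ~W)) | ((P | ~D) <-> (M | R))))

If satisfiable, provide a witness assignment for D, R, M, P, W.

D: True, R: False, M: True, P: False, W: True

  ~((((R <-> ~M) -> (R | ~W)) | ((P | ~D) <-> (M | R)))) = True
    ((R <-> ~M) -> (R | ~W)) | ((P | ~D) <-> (M | R)) = False
      (R <-> ~M) -> (R | ~W) = False
        R <-> ~M = True
          ~M = False
        R | ~W = False
          ~W = False
      (P | ~D) <-> (M | R) = False
        P | ~D = False
          ~D = False
        M | R = True
The formula evaluates to True.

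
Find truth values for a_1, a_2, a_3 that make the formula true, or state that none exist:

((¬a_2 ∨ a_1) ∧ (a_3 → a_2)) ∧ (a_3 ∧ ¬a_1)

Unsatisfiable

Case a_1 = True: the conjunct ¬a_1 is False.
Case a_1 = False: the formula simplifies to (¬a_2 ∧ (a_3 → a_2)) ∧ a_3.
  a_2 = True: the conjunct ¬a_2 is False.
  a_2 = False: simplifies to ¬a_3 ∧ a_3.
    a_3 = True: the conjunct ¬a_3 is False.
    a_3 = False: the conjunct a_3 is False.
Both cases fail — unsatisfiable.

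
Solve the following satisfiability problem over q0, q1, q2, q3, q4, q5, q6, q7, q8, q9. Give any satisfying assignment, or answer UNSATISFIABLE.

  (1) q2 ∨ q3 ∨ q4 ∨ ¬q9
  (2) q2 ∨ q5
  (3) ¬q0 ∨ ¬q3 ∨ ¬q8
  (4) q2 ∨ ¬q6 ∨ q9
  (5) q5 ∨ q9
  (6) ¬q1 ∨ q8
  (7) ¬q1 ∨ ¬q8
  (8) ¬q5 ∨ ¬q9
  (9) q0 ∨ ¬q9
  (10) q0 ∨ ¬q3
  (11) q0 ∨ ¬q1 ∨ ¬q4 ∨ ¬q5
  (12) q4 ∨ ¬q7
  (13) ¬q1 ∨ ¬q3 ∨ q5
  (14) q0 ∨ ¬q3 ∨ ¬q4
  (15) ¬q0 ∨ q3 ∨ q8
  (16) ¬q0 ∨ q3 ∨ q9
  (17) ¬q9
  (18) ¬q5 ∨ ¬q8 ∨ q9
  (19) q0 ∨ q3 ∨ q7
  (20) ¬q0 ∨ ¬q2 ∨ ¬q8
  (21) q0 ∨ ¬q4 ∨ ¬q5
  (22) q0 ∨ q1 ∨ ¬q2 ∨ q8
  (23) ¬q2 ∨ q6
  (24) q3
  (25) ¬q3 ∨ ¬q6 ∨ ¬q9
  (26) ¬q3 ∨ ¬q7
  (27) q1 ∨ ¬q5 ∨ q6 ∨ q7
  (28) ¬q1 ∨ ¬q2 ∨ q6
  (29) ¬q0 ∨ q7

No satisfying assignment exists.

Case q3 = True:
  (q0 ∨ ¬q3) forces q0 = True.
  (¬q0 ∨ ¬q3 ∨ ¬q8) forces q8 = False.
  (¬q1 ∨ q8) forces q1 = False.
  (¬q9) forces q9 = False.
  (q5 ∨ q9) forces q5 = True.
  (¬q3 ∨ ¬q7) forces q7 = False.
  Clause (¬q0 ∨ q7) is falsified — contradiction.
Case q3 = False:
  Clause (q3) is falsified — contradiction.
Both cases fail, so the formula is unsatisfiable.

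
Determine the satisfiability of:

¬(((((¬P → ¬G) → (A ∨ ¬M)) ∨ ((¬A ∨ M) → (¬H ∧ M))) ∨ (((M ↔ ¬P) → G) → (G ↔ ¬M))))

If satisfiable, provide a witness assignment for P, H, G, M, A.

P=T; H=T; G=T; M=T; A=F

  ¬(((((¬P → ¬G) → (A ∨ ¬M)) ∨ ((¬A ∨ M) → (¬H ∧ M))) ∨ (((M ↔ ¬P) → G) → (G ↔ ¬M)))) = True
    (((¬P → ¬G) → (A ∨ ¬M)) ∨ ((¬A ∨ M) → (¬H ∧ M))) ∨ (((M ↔ ¬P) → G) → (G ↔ ¬M)) = False
      ((¬P → ¬G) → (A ∨ ¬M)) ∨ ((¬A ∨ M) → (¬H ∧ M)) = False
        (¬P → ¬G) → (A ∨ ¬M) = False
          ¬P → ¬G = True
            ¬P = False
            ¬G = False
          A ∨ ¬M = False
            ¬M = False
        (¬A ∨ M) → (¬H ∧ M) = False
          ¬A ∨ M = True
            ¬A = True
          ¬H ∧ M = False
            ¬H = False
      ((M ↔ ¬P) → G) → (G ↔ ¬M) = False
        (M ↔ ¬P) → G = True
          M ↔ ¬P = False
            ¬P = False
        G ↔ ¬M = False
          ¬M = False
The formula evaluates to True.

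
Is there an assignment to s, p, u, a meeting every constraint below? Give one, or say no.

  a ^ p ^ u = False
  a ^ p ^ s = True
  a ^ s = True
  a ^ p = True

s = False, p = False, u = True, a = True

a ^ p ^ u = T ^ F ^ T = False ✓
a ^ p ^ s = T ^ F ^ F = True ✓
a ^ s = T ^ F = True ✓
a ^ p = T ^ F = True ✓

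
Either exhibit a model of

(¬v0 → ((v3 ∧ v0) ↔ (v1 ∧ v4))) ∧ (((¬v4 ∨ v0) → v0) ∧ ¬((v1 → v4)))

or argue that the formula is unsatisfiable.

v0 = True; v1 = True; v3 = False; v4 = False

  ¬v0 → ((v3 ∧ v0) ↔ (v1 ∧ v4)) = True
    ¬v0 = False
    (v3 ∧ v0) ↔ (v1 ∧ v4) = True
      v3 ∧ v0 = False
      v1 ∧ v4 = False
  ((¬v4 ∨ v0) → v0) ∧ ¬((v1 → v4)) = True
    (¬v4 ∨ v0) → v0 = True
      ¬v4 ∨ v0 = True
        ¬v4 = True
    ¬((v1 → v4)) = True
      v1 → v4 = False
Both conjuncts True, so the formula holds.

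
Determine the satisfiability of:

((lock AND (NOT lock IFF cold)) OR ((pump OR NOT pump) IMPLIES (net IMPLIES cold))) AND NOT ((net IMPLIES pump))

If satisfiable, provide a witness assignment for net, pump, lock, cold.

net = True, pump = False, lock = True, cold = True

  (lock AND (NOT lock IFF cold)) OR ((pump OR NOT pump) IMPLIES (net IMPLIES cold)) = True
    lock AND (NOT lock IFF cold) = False
      NOT lock IFF cold = False
        NOT lock = False
    (pump OR NOT pump) IMPLIES (net IMPLIES cold) = True
      pump OR NOT pump = True
        NOT pump = True
      net IMPLIES cold = True
  NOT ((net IMPLIES pump)) = True
    net IMPLIES pump = False
Both conjuncts True, so the formula holds.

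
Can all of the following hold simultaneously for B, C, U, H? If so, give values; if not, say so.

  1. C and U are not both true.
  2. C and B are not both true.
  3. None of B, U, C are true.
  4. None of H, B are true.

B = False; C = False; U = False; H = False

  (1) C=F, U=F — not both ✓
  (2) C=F, B=F — not both ✓
  (3) {B, U, C}: 0 true — none ✓
  (4) {H, B}: 0 true — none ✓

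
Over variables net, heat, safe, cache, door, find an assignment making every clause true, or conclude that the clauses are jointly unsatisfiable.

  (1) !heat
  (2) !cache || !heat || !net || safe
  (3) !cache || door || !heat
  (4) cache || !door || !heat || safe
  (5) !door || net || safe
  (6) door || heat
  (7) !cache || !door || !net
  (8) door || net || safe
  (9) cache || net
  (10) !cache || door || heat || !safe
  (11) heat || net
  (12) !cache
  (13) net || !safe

net = True, heat = False, safe = True, cache = False, door = True

Unit clause (!heat) forces heat = False.
In (door || heat) only door is left, so door = True.
In (heat || net) only net is left, so net = True.
Unit clause (!cache) forces cache = False.
Set safe = True.
All clauses satisfied.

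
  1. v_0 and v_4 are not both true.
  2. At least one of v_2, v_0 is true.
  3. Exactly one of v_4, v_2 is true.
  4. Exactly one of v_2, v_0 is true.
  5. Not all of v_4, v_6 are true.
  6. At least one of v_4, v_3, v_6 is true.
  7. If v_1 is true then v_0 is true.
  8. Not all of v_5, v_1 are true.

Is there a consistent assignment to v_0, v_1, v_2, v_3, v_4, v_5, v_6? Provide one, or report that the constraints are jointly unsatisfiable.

v_0 = False, v_1 = False, v_2 = True, v_3 = False, v_4 = False, v_5 = True, v_6 = True

  (1) v_0=F, v_4=F — not both ✓
  (2) {v_2, v_0}: 1 true — at least one ✓
  (3) {v_4, v_2}: 1 true — exactly one ✓
  (4) {v_2, v_0}: 1 true — exactly one ✓
  (5) {v_4, v_6}: 1/2 true — not all ✓
  (6) {v_4, v_3, v_6}: 1 true — at least one ✓
  (7) v_1=F ⇒ v_0: vacuous ✓
  (8) {v_5, v_1}: 1/2 true — not all ✓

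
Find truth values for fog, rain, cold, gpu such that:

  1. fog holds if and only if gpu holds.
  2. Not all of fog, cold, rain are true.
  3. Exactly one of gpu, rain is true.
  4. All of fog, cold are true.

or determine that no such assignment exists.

fog = True, rain = False, cold = True, gpu = True

  (1) fog=T, gpu=T — same ✓
  (2) {fog, cold, rain}: 2/3 true — not all ✓
  (3) {gpu, rain}: 1 true — exactly one ✓
  (4) {fog, cold}: all 2 true ✓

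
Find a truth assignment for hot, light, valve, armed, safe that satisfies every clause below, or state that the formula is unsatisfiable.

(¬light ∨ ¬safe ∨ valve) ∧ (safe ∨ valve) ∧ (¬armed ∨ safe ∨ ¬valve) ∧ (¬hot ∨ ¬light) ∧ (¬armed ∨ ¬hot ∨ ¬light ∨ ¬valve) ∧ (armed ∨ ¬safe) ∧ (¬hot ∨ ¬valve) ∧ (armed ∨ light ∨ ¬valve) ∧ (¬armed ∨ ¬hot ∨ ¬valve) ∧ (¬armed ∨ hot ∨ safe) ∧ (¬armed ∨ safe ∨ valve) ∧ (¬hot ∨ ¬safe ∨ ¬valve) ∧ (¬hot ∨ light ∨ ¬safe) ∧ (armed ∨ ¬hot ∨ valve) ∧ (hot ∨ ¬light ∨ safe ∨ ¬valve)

Try hot = True:
  (¬hot ∨ ¬light) forces light = False.
  (¬hot ∨ ¬valve) forces valve = False.
  (safe ∨ valve) forces safe = True.
  clause (¬hot ∨ light ∨ ¬safe) is falsified — backtrack.
So hot = False.
Set light = False.
Set valve = True.
  then (armed ∨ light ∨ ¬valve) forces armed = True.
  then (¬armed ∨ hot ∨ safe) forces safe = True.
All clauses satisfied.

hot = False, light = False, valve = True, armed = True, safe = True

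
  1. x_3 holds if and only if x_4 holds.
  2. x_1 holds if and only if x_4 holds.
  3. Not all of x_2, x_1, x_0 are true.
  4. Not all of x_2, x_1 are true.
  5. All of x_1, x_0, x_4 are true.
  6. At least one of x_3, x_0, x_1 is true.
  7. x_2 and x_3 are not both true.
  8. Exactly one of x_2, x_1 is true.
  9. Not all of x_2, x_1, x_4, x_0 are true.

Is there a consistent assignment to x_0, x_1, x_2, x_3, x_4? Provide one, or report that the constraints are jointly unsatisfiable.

x_0=T; x_1=T; x_2=F; x_3=T; x_4=T

  (1) x_3=T, x_4=T — same ✓
  (2) x_1=T, x_4=T — same ✓
  (3) {x_2, x_1, x_0}: 2/3 true — not all ✓
  (4) {x_2, x_1}: 1/2 true — not all ✓
  (5) {x_1, x_0, x_4}: all 3 true ✓
  (6) {x_3, x_0, x_1}: 3 true — at least one ✓
  (7) x_2=F, x_3=T — not both ✓
  (8) {x_2, x_1}: 1 true — exactly one ✓
  (9) {x_2, x_1, x_4, x_0}: 3/4 true — not all ✓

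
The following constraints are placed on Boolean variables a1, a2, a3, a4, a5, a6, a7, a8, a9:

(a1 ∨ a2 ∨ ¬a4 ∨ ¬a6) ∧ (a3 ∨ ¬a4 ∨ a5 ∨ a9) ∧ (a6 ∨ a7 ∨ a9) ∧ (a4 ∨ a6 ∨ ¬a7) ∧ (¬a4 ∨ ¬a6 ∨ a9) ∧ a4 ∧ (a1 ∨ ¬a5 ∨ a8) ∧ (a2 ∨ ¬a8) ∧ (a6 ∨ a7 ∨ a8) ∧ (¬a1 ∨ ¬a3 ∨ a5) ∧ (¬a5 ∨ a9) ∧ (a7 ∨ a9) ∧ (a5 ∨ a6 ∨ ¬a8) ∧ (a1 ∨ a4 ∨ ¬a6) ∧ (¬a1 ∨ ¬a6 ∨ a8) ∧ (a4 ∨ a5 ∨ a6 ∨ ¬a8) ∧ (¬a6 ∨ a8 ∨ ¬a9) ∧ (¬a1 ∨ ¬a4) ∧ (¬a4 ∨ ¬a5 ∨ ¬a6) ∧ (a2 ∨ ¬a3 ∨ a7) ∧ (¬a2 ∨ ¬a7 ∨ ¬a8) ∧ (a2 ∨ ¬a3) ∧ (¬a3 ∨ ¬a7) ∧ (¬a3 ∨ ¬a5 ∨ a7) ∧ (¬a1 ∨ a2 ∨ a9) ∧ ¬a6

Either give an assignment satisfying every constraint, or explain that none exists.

a1 = False, a2 = True, a3 = False, a4 = True, a5 = True, a6 = False, a7 = False, a8 = True, a9 = True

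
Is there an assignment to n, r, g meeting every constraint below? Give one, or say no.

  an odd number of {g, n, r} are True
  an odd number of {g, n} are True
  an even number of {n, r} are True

n: False; r: False; g: True

{g, n, r}: 1 true → odd ✓
{g, n}: 1 true → odd ✓
{n, r}: 0 true → even ✓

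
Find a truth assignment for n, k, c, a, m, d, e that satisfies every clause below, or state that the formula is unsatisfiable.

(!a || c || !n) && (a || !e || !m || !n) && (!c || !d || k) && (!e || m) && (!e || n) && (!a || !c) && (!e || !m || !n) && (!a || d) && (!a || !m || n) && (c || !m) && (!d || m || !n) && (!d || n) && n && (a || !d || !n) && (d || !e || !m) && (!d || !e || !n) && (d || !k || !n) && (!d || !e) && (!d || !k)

n=T, k=F, c=T, a=F, m=T, d=F, e=F

Unit clause (n) forces n = True.
Try k = True:
  (d || !k || !n) forces d = True.
  clause (!d || !k) is falsified — backtrack.
So k = False.
Set c = True.
  then (!c || !d || k) forces d = False.
  then (!a || !c) forces a = False.
Set m = True.
  then (a || !e || !m || !n) forces e = False.
All clauses satisfied.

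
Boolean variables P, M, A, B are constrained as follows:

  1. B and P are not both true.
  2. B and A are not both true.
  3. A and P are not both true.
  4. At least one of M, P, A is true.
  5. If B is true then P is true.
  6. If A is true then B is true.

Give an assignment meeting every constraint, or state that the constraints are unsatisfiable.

P = True, M = True, A = False, B = False

  (1) B=F, P=T — not both ✓
  (2) B=F, A=F — not both ✓
  (3) A=F, P=T — not both ✓
  (4) {M, P, A}: 2 true — at least one ✓
  (5) B=F ⇒ P: vacuous ✓
  (6) A=F ⇒ B: vacuous ✓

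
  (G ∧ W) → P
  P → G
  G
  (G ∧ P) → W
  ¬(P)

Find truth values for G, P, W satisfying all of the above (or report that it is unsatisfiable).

Unit clause (¬P) forces P = False.
Unit clause (G) forces G = True.
In (¬G ∨ P ∨ ¬W) only ¬W is left, so W = False.
Check each clause:
  (¬P): ¬P holds.
  (G): G holds.
  (¬G ∨ P ∨ ¬W): ¬W holds.
  (¬G ∨ ¬P ∨ W): ¬P holds.
  (G ∨ ¬P): G holds.
All clauses satisfied.

G = True, P = False, W = False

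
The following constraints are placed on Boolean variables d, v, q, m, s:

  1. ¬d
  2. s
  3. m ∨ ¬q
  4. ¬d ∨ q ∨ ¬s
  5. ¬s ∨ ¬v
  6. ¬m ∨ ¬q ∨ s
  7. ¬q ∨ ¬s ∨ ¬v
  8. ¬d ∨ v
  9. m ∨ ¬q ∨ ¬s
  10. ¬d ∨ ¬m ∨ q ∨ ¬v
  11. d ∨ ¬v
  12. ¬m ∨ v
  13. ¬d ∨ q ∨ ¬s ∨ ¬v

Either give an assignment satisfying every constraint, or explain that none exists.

d = False; v = False; q = False; m = False; s = True

Unit clause (¬d) forces d = False.
Unit clause (s) forces s = True.
In (¬s ∨ ¬v) only ¬v is left, so v = False.
In (¬m ∨ v) only ¬m is left, so m = False.
In (m ∨ ¬q) only ¬q is left, so q = False.
All clauses satisfied.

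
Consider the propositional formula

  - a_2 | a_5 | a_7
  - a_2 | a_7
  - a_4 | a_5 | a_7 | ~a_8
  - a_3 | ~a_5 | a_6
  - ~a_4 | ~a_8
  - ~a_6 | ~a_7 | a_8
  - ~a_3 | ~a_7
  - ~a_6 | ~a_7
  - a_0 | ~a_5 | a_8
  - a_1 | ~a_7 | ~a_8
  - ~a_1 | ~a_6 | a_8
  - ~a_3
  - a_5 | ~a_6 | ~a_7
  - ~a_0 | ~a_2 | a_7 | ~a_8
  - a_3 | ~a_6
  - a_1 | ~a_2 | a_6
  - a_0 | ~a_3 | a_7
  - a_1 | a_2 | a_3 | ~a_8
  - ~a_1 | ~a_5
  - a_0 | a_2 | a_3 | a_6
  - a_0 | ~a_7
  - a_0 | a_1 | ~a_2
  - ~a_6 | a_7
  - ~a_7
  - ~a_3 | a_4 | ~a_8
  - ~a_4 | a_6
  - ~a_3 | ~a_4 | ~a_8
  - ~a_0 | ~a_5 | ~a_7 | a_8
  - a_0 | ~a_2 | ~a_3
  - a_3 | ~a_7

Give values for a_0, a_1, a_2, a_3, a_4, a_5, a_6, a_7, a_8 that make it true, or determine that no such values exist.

a_0 = False; a_1 = True; a_2 = True; a_3 = False; a_4 = False; a_5 = False; a_6 = False; a_7 = False; a_8 = False

Unit clause (~a_3) forces a_3 = False.
In (a_3 | ~a_6) only ~a_6 is left, so a_6 = False.
Unit clause (~a_7) forces a_7 = False.
In (~a_4 | a_6) only ~a_4 is left, so a_4 = False.
In (a_2 | a_7) only a_2 is left, so a_2 = True.
In (a_3 | ~a_5 | a_6) only ~a_5 is left, so a_5 = False.
In (a_1 | ~a_2 | a_6) only a_1 is left, so a_1 = True.
In (a_4 | a_5 | a_7 | ~a_8) only ~a_8 is left, so a_8 = False.
Set a_0 = False.
All clauses satisfied.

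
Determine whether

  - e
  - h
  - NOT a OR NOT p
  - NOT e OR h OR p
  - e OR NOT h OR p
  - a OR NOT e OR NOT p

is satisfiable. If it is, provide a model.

Unit clause (e) forces e = True.
Unit clause (h) forces h = True.
Try p = True:
  (NOT a OR NOT p) forces a = False.
  clause (a OR NOT e OR NOT p) is falsified — backtrack.
So p = False.
Set a = True.
Check each clause:
  (e): e holds.
  (h): h holds.
  (NOT a OR NOT p): NOT p holds.
  (NOT e OR h OR p): h holds.
  (e OR NOT h OR p): e holds.
  (a OR NOT e OR NOT p): a holds.
All clauses satisfied.

h: True; p: False; a: True; e: True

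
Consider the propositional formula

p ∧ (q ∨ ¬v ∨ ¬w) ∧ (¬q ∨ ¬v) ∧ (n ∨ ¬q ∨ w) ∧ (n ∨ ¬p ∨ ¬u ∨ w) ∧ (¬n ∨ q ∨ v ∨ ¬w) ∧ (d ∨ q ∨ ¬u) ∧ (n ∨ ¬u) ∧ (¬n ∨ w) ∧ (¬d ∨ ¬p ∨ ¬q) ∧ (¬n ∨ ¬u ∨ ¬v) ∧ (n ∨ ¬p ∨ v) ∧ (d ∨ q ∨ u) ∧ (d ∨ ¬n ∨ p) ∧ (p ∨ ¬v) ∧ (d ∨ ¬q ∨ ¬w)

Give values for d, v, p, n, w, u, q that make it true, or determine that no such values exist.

Unit clause (p) forces p = True.
Set d = True.
  then (¬d ∨ ¬p ∨ ¬q) forces q = False.
Try v = False:
  (n ∨ ¬p ∨ v) forces n = True.
  (¬n ∨ q ∨ v ∨ ¬w) forces w = False.
  clause (¬n ∨ w) is falsified — backtrack.
So v = True.
  then (q ∨ ¬v ∨ ¬w) forces w = False.
  then (¬n ∨ w) forces n = False.
  then (n ∨ ¬p ∨ ¬u ∨ w) forces u = False.
All clauses satisfied.

d=T, v=T, p=T, n=F, w=F, u=F, q=F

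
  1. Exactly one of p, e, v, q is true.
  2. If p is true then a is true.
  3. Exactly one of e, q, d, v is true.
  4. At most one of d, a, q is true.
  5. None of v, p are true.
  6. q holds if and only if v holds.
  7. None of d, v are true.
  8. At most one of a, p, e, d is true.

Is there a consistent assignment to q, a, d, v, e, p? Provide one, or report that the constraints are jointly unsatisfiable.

q: False, a: False, d: False, v: False, e: True, p: False

  (1) {p, e, v, q}: 1 true — exactly one ✓
  (2) p=F ⇒ a: vacuous ✓
  (3) {e, q, d, v}: 1 true — exactly one ✓
  (4) {d, a, q}: 0 true — at most one ✓
  (5) {v, p}: 0 true — none ✓
  (6) q=F, v=F — same ✓
  (7) {d, v}: 0 true — none ✓
  (8) {a, p, e, d}: 1 true — at most one ✓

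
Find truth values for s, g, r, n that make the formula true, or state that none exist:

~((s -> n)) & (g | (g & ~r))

s = True; g = True; r = False; n = False

  ~((s -> n)) = True
    s -> n = False
  g | (g & ~r) = True
    g & ~r = True
      ~r = True
Both conjuncts True, so the formula holds.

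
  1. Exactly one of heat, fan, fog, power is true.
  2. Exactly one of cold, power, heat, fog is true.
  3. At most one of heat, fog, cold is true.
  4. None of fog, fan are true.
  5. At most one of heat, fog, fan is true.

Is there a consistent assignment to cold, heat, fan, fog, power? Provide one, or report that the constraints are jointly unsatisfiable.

cold = False; heat = False; fan = False; fog = False; power = True

  (1) {heat, fan, fog, power}: 1 true — exactly one ✓
  (2) {cold, power, heat, fog}: 1 true — exactly one ✓
  (3) {heat, fog, cold}: 0 true — at most one ✓
  (4) {fog, fan}: 0 true — none ✓
  (5) {heat, fog, fan}: 0 true — at most one ✓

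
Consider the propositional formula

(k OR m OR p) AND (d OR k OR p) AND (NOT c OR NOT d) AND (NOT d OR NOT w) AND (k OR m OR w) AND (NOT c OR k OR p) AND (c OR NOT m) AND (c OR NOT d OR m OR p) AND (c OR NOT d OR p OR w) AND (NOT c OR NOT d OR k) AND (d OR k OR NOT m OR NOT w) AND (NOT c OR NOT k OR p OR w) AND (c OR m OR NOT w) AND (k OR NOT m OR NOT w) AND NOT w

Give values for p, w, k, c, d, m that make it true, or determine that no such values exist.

Unit clause (NOT w) forces w = False.
Set p = True.
Set k = True.
Set c = True.
  then (NOT c OR NOT d) forces d = False.
Set m = False.
All clauses satisfied.

p=T, w=F, k=T, c=T, d=F, m=F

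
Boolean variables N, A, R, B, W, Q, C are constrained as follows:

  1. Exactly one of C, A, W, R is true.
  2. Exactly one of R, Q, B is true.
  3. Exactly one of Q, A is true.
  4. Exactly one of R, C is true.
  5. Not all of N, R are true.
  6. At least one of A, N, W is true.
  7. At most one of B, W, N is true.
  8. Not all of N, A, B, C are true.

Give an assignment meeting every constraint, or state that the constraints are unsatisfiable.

N = True, A = False, R = False, B = False, W = False, Q = True, C = True

  (1) {C, A, W, R}: 1 true — exactly one ✓
  (2) {R, Q, B}: 1 true — exactly one ✓
  (3) {Q, A}: 1 true — exactly one ✓
  (4) {R, C}: 1 true — exactly one ✓
  (5) {N, R}: 1/2 true — not all ✓
  (6) {A, N, W}: 1 true — at least one ✓
  (7) {B, W, N}: 1 true — at most one ✓
  (8) {N, A, B, C}: 2/4 true — not all ✓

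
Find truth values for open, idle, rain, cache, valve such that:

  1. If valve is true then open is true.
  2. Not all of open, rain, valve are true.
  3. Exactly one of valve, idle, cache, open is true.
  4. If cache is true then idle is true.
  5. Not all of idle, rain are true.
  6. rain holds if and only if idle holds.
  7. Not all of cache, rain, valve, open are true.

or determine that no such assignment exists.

open = True, idle = False, rain = False, cache = False, valve = False

  (1) valve=F ⇒ open: vacuous ✓
  (2) {open, rain, valve}: 1/3 true — not all ✓
  (3) {valve, idle, cache, open}: 1 true — exactly one ✓
  (4) cache=F ⇒ idle: vacuous ✓
  (5) {idle, rain}: 0/2 true — not all ✓
  (6) rain=F, idle=F — same ✓
  (7) {cache, rain, valve, open}: 1/4 true — not all ✓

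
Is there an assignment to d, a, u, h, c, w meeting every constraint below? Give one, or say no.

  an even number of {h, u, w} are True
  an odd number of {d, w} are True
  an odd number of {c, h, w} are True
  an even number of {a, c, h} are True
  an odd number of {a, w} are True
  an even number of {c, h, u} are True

d: False; a: False; u: False; h: True; c: True; w: True

{h, u, w}: 2 true → even ✓
{d, w}: 1 true → odd ✓
{c, h, w}: 3 true → odd ✓
{a, c, h}: 2 true → even ✓
{a, w}: 1 true → odd ✓
{c, h, u}: 2 true → even ✓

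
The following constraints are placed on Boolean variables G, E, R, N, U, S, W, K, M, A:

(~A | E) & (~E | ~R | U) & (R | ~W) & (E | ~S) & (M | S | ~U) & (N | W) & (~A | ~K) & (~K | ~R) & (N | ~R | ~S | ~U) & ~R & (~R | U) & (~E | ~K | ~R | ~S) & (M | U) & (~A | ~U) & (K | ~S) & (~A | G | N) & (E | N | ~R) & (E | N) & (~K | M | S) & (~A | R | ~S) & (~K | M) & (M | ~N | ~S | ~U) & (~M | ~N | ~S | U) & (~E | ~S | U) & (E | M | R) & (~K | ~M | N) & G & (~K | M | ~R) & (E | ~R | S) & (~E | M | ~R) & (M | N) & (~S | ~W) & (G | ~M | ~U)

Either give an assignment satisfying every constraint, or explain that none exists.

Unit clause (~R) forces R = False.
Unit clause (G) forces G = True.
In (R | ~W) only ~W is left, so W = False.
In (N | W) only N is left, so N = True.
Set E = False.
  then (~A | E) forces A = False.
  then (E | ~S) forces S = False.
  then (E | M | R) forces M = True.
Set U = False.
Set K = True.
All clauses satisfied.

G=T; E=F; R=F; N=T; U=F; S=F; W=F; K=T; M=T; A=F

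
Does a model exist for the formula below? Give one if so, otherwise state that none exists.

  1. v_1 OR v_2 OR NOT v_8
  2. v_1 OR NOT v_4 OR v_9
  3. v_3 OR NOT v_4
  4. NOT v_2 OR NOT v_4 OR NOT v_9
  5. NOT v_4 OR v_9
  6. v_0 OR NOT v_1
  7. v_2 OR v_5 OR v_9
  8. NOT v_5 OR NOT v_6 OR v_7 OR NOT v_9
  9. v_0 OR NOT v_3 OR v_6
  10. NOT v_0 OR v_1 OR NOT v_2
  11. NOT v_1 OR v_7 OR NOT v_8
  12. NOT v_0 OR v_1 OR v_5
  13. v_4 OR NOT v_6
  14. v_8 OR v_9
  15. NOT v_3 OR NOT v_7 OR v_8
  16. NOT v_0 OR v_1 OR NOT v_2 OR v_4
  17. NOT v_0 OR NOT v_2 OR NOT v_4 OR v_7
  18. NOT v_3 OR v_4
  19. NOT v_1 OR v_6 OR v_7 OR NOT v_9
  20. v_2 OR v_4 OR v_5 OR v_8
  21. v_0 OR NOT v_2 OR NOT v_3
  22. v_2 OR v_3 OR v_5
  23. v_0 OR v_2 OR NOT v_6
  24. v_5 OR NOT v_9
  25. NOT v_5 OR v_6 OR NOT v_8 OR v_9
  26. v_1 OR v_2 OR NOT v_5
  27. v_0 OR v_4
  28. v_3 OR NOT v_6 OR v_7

Set v_0 = True.
Set v_1 = True.
Set v_2 = True.
Try v_3 = True:
  (NOT v_3 OR v_4) forces v_4 = True.
  (NOT v_2 OR NOT v_4 OR NOT v_9) forces v_9 = False.
  clause (NOT v_4 OR v_9) is falsified — backtrack.
So v_3 = False.
  then (v_3 OR NOT v_4) forces v_4 = False.
  then (v_4 OR NOT v_6) forces v_6 = False.
Set v_5 = True.
Set v_7 = True.
Set v_8 = True.
  then (NOT v_5 OR v_6 OR NOT v_8 OR v_9) forces v_9 = True.
All clauses satisfied.

v_0 = True; v_1 = True; v_2 = True; v_3 = False; v_4 = False; v_5 = True; v_6 = False; v_7 = True; v_8 = True; v_9 = True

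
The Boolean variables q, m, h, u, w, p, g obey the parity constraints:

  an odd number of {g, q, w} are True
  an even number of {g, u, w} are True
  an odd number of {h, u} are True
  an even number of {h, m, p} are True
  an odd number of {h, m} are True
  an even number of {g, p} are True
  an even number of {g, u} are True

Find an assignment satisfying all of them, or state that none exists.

q=F; m=T; h=F; u=T; w=F; p=T; g=T

{g, q, w}: 1 true → odd ✓
{g, u, w}: 2 true → even ✓
{h, u}: 1 true → odd ✓
{h, m, p}: 2 true → even ✓
{h, m}: 1 true → odd ✓
{g, p}: 2 true → even ✓
{g, u}: 2 true → even ✓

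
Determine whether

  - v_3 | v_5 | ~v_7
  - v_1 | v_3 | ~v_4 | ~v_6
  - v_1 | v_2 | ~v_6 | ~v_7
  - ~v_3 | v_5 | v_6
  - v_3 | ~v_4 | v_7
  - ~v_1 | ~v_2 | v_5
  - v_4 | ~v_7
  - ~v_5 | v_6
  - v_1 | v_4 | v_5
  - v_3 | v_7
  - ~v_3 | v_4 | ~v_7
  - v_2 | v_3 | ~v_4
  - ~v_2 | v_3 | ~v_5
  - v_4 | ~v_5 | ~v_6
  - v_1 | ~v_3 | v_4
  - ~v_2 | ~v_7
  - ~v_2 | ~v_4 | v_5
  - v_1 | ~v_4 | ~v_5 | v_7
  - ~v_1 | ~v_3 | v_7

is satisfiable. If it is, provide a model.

Set v_1 = False.
Try v_2 = True:
  (~v_2 | ~v_7) forces v_7 = False.
  (v_3 | v_7) forces v_3 = True.
  (v_1 | ~v_3 | v_4) forces v_4 = True.
  (~v_2 | ~v_4 | v_5) forces v_5 = True.
  clause (v_1 | ~v_4 | ~v_5 | v_7) is falsified — backtrack.
So v_2 = False.
Set v_3 = True.
  then (v_1 | ~v_3 | v_4) forces v_4 = True.
Set v_5 = False.
  then (~v_3 | v_5 | v_6) forces v_6 = True.
  then (v_1 | v_2 | ~v_6 | ~v_7) forces v_7 = False.
All clauses satisfied.

v_1 = False; v_2 = False; v_3 = True; v_4 = True; v_5 = False; v_6 = True; v_7 = False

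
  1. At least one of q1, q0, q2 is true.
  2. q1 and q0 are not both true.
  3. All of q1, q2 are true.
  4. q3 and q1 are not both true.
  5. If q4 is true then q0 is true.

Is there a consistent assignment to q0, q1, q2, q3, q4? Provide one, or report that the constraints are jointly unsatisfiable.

q0: False, q1: True, q2: True, q3: False, q4: False

  (1) {q1, q0, q2}: 2 true — at least one ✓
  (2) q1=T, q0=F — not both ✓
  (3) {q1, q2}: all 2 true ✓
  (4) q3=F, q1=T — not both ✓
  (5) q4=F ⇒ q0: vacuous ✓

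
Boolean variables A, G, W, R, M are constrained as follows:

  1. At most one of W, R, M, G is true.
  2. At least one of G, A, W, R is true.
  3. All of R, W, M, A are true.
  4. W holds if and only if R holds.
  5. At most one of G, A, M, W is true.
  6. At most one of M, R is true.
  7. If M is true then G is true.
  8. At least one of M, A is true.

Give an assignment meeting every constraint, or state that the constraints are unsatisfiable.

Case W = True:
  (1) with W=T forces R = False.
  Constraint (3) is violated (R=F) — contradiction.
Case W = False:
  Constraint (3) is violated (W=F) — contradiction.
Both cases fail — unsatisfiable.

Unsatisfiable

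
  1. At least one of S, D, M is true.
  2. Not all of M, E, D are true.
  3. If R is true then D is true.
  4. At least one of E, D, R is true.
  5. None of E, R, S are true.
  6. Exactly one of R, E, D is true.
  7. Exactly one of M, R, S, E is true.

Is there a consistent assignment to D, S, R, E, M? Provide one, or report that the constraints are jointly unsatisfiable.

D: True, S: False, R: False, E: False, M: True

  (1) {S, D, M}: 2 true — at least one ✓
  (2) {M, E, D}: 2/3 true — not all ✓
  (3) R=F ⇒ D: vacuous ✓
  (4) {E, D, R}: 1 true — at least one ✓
  (5) {E, R, S}: 0 true — none ✓
  (6) {R, E, D}: 1 true — exactly one ✓
  (7) {M, R, S, E}: 1 true — exactly one ✓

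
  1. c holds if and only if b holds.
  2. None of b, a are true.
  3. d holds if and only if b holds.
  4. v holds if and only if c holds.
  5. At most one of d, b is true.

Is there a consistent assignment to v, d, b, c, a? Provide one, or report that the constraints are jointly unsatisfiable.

v: False, d: False, b: False, c: False, a: False

  (1) c=F, b=F — same ✓
  (2) {b, a}: 0 true — none ✓
  (3) d=F, b=F — same ✓
  (4) v=F, c=F — same ✓
  (5) {d, b}: 0 true — at most one ✓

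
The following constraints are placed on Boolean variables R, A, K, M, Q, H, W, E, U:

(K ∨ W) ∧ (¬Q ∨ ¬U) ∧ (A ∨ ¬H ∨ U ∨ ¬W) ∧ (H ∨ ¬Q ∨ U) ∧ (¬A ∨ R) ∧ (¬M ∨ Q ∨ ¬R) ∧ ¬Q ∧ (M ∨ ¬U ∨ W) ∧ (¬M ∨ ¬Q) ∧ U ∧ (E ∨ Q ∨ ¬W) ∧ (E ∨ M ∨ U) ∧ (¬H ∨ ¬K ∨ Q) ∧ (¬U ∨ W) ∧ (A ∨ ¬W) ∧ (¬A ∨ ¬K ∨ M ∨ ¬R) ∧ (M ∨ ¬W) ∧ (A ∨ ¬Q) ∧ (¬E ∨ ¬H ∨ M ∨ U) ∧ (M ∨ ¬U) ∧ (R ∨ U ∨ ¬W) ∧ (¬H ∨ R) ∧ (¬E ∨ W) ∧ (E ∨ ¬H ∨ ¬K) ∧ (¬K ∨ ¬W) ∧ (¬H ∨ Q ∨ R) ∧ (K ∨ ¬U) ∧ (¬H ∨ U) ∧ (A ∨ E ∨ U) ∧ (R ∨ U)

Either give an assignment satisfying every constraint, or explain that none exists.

Case Q = True:
  Clause (¬Q) is falsified — contradiction.
Case Q = False:
  (U) forces U = True.
  (¬U ∨ W) forces W = True.
  (E ∨ Q ∨ ¬W) forces E = True.
  (A ∨ ¬W) forces A = True.
  (¬A ∨ R) forces R = True.
  (¬M ∨ Q ∨ ¬R) forces M = False.
  Clause (M ∨ ¬W) is falsified — contradiction.
Both cases fail, so the formula is unsatisfiable.

No satisfying assignment exists.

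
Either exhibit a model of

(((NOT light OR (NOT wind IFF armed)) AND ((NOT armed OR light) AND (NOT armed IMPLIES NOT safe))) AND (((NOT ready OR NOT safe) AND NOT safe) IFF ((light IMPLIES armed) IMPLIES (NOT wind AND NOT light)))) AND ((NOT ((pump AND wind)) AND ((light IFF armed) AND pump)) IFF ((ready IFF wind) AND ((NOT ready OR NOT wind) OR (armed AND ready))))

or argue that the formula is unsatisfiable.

pump: False, safe: True, armed: True, light: True, ready: True, wind: False

  ((NOT light OR (NOT wind IFF armed)) AND ((NOT armed OR light) AND (NOT armed IMPLIES NOT safe))) AND (((NOT ready OR NOT safe) AND NOT safe) IFF ((light IMPLIES armed) IMPLIES (NOT wind AND NOT light))) = True
    (NOT light OR (NOT wind IFF armed)) AND ((NOT armed OR light) AND (NOT armed IMPLIES NOT safe)) = True
      NOT light OR (NOT wind IFF armed) = True
        NOT light = False
        NOT wind IFF armed = True
          NOT wind = True
      (NOT armed OR light) AND (NOT armed IMPLIES NOT safe) = True
        NOT armed OR light = True
          NOT armed = False
        NOT armed IMPLIES NOT safe = True
          NOT armed = False
          NOT safe = False
    ((NOT ready OR NOT safe) AND NOT safe) IFF ((light IMPLIES armed) IMPLIES (NOT wind AND NOT light)) = True
      (NOT ready OR NOT safe) AND NOT safe = False
        NOT ready OR NOT safe = False
          NOT ready = False
          NOT safe = False
        NOT safe = False
      (light IMPLIES armed) IMPLIES (NOT wind AND NOT light) = False
        light IMPLIES armed = True
        NOT wind AND NOT light = False
          NOT wind = True
          NOT light = False
  (NOT ((pump AND wind)) AND ((light IFF armed) AND pump)) IFF ((ready IFF wind) AND ((NOT ready OR NOT wind) OR (armed AND ready))) = True
    NOT ((pump AND wind)) AND ((light IFF armed) AND pump) = False
      NOT ((pump AND wind)) = True
        pump AND wind = False
      (light IFF armed) AND pump = False
        light IFF armed = True
    (ready IFF wind) AND ((NOT ready OR NOT wind) OR (armed AND ready)) = False
      ready IFF wind = False
      (NOT ready OR NOT wind) OR (armed AND ready) = True
        NOT ready OR NOT wind = True
          NOT ready = False
          NOT wind = True
        armed AND ready = True
Both conjuncts True, so the formula holds.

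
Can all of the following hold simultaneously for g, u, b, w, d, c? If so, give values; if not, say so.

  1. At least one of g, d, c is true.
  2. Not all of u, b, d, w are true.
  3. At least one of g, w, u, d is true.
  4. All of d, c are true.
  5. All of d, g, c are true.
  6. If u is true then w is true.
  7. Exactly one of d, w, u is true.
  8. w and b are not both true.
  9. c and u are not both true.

g = True; u = False; b = True; w = False; d = True; c = True

  (1) {g, d, c}: 3 true — at least one ✓
  (2) {u, b, d, w}: 2/4 true — not all ✓
  (3) {g, w, u, d}: 2 true — at least one ✓
  (4) {d, c}: all 2 true ✓
  (5) {d, g, c}: all 3 true ✓
  (6) u=F ⇒ w: vacuous ✓
  (7) {d, w, u}: 1 true — exactly one ✓
  (8) w=F, b=T — not both ✓
  (9) c=T, u=F — not both ✓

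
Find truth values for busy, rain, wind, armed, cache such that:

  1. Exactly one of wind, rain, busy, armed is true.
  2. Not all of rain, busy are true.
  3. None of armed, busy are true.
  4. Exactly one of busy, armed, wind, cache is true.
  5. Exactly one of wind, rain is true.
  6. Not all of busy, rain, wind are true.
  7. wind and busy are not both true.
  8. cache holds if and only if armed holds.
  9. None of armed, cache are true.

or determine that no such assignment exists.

busy: False, rain: False, wind: True, armed: False, cache: False

  (1) {wind, rain, busy, armed}: 1 true — exactly one ✓
  (2) {rain, busy}: 0/2 true — not all ✓
  (3) {armed, busy}: 0 true — none ✓
  (4) {busy, armed, wind, cache}: 1 true — exactly one ✓
  (5) {wind, rain}: 1 true — exactly one ✓
  (6) {busy, rain, wind}: 1/3 true — not all ✓
  (7) wind=T, busy=F — not both ✓
  (8) cache=F, armed=F — same ✓
  (9) {armed, cache}: 0 true — none ✓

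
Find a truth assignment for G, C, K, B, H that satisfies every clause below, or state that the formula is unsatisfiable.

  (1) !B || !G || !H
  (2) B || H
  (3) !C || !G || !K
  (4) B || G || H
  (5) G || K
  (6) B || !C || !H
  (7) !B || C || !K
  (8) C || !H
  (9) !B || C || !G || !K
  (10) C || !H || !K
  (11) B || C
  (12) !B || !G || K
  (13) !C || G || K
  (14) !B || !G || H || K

G = False, C = True, K = True, B = True, H = False

Set G = False.
  then (G || K) forces K = True.
Try C = False:
  (!B || C || !K) forces B = False.
  clause (B || C) is falsified — backtrack.
So C = True.
Try B = False:
  (B || H) forces H = True.
  clause (B || !C || !H) is falsified — backtrack.
So B = True.
Set H = False.
All clauses satisfied.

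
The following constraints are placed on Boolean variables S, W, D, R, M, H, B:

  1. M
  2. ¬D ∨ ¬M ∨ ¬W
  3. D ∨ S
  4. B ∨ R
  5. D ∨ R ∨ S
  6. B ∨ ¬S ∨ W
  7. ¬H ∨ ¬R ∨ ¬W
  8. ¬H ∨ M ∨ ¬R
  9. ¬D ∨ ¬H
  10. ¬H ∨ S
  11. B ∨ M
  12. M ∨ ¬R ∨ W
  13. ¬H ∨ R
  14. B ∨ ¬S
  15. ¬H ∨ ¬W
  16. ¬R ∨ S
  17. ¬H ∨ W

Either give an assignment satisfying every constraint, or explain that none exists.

Unit clause (M) forces M = True.
Set S = True.
  then (B ∨ ¬S) forces B = True.
Set W = False.
  then (¬H ∨ W) forces H = False.
Set D = False.
Set R = False.
All clauses satisfied.

S = True; W = False; D = False; R = False; M = True; H = False; B = True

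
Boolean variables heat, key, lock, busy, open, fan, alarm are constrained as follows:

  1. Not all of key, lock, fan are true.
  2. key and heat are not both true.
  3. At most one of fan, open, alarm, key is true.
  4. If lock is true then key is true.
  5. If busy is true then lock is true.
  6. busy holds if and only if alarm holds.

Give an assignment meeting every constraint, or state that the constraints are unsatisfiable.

heat = False; key = True; lock = False; busy = False; open = False; fan = False; alarm = False

  (1) {key, lock, fan}: 1/3 true — not all ✓
  (2) key=T, heat=F — not both ✓
  (3) {fan, open, alarm, key}: 1 true — at most one ✓
  (4) lock=F ⇒ key: vacuous ✓
  (5) busy=F ⇒ lock: vacuous ✓
  (6) busy=F, alarm=F — same ✓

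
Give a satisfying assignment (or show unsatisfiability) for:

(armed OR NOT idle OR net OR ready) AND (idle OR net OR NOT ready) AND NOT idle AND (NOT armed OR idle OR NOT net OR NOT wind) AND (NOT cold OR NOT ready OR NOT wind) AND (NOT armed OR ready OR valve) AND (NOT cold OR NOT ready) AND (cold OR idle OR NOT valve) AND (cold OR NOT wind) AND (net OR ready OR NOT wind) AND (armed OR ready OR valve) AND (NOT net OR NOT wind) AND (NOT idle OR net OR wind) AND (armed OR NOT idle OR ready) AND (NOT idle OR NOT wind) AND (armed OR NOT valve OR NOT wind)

valve=F, net=T, cold=F, armed=F, wind=F, idle=F, ready=T

Unit clause (NOT idle) forces idle = False.
Set valve = False.
Set net = True.
  then (NOT net OR NOT wind) forces wind = False.
Try cold = True:
  (NOT cold OR NOT ready) forces ready = False.
  (NOT armed OR ready OR valve) forces armed = False.
  clause (armed OR ready OR valve) is falsified — backtrack.
So cold = False.
Set armed = False.
  then (armed OR ready OR valve) forces ready = True.
All clauses satisfied.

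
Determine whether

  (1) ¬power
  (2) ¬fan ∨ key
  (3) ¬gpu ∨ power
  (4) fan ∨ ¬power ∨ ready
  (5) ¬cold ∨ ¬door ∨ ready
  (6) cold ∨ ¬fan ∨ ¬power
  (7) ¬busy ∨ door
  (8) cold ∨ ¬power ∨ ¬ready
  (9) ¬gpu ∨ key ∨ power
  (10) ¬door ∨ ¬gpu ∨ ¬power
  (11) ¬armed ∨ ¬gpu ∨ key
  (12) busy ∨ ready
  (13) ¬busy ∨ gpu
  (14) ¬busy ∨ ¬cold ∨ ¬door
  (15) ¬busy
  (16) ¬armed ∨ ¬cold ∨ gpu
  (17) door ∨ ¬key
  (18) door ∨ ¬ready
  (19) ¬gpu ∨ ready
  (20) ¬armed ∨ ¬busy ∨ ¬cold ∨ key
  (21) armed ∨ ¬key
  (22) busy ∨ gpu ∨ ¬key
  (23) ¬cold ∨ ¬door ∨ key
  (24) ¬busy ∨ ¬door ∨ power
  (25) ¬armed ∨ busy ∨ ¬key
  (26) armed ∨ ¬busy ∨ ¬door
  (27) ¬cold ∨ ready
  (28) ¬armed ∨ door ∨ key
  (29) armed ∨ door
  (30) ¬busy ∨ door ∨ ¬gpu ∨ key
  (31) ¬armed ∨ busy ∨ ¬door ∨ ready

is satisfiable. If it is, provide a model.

power = False, busy = False, door = True, ready = True, key = False, gpu = False, armed = False, fan = False, cold = False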